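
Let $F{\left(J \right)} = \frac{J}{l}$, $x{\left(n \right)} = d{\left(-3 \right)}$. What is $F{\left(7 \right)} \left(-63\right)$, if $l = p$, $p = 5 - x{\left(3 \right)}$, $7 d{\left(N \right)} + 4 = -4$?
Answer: $- \frac{3087}{43} \approx -71.791$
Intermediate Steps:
$d{\left(N \right)} = - \frac{8}{7}$ ($d{\left(N \right)} = - \frac{4}{7} + \frac{1}{7} \left(-4\right) = - \frac{4}{7} - \frac{4}{7} = - \frac{8}{7}$)
$x{\left(n \right)} = - \frac{8}{7}$
$p = \frac{43}{7}$ ($p = 5 - - \frac{8}{7} = 5 + \frac{8}{7} = \frac{43}{7} \approx 6.1429$)
$l = \frac{43}{7} \approx 6.1429$
$F{\left(J \right)} = \frac{7 J}{43}$ ($F{\left(J \right)} = \frac{J}{\frac{43}{7}} = J \frac{7}{43} = \frac{7 J}{43}$)
$F{\left(7 \right)} \left(-63\right) = \frac{7}{43} \cdot 7 \left(-63\right) = \frac{49}{43} \left(-63\right) = - \frac{3087}{43}$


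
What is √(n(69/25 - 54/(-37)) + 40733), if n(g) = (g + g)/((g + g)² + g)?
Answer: √11139380599927/16537 ≈ 201.82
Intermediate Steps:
n(g) = 2*g/(g + 4*g²) (n(g) = (2*g)/((2*g)² + g) = (2*g)/(4*g² + g) = (2*g)/(g + 4*g²) = 2*g/(g + 4*g²))
√(n(69/25 - 54/(-37)) + 40733) = √(2/(1 + 4*(69/25 - 54/(-37))) + 40733) = √(2/(1 + 4*(69*(1/25) - 54*(-1/37))) + 40733) = √(2/(1 + 4*(69/25 + 54/37)) + 40733) = √(2/(1 + 4*(3903/925)) + 40733) = √(2/(1 + 15612/925) + 40733) = √(2/(16537/925) + 40733) = √(2*(925/16537) + 40733) = √(1850/16537 + 40733) = √(673603471/16537) = √11139380599927/16537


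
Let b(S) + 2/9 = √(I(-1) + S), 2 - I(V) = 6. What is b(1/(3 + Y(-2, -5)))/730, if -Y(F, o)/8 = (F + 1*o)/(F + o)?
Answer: -1/3285 + I*√105/3650 ≈ -0.00030441 + 0.0028074*I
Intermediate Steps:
I(V) = -4 (I(V) = 2 - 1*6 = 2 - 6 = -4)
Y(F, o) = -8 (Y(F, o) = -8*(F + 1*o)/(F + o) = -8*(F + o)/(F + o) = -8*1 = -8)
b(S) = -2/9 + √(-4 + S)
b(1/(3 + Y(-2, -5)))/730 = (-2/9 + √(-4 + 1/(3 - 8)))/730 = (-2/9 + √(-4 + 1/(-5)))*(1/730) = (-2/9 + √(-4 - ⅕))*(1/730) = (-2/9 + √(-21/5))*(1/730) = (-2/9 + I*√105/5)*(1/730) = -1/3285 + I*√105/3650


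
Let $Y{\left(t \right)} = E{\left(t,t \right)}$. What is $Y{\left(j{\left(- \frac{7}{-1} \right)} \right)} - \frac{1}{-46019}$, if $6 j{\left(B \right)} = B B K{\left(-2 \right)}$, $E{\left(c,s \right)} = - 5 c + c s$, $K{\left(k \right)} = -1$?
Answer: $\frac{178139585}{1656684} \approx 107.53$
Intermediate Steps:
$j{\left(B \right)} = - \frac{B^{2}}{6}$ ($j{\left(B \right)} = \frac{B B \left(-1\right)}{6} = \frac{B^{2} \left(-1\right)}{6} = \frac{\left(-1\right) B^{2}}{6} = - \frac{B^{2}}{6}$)
$Y{\left(t \right)} = t \left(-5 + t\right)$
$Y{\left(j{\left(- \frac{7}{-1} \right)} \right)} - \frac{1}{-46019} = - \frac{\left(- \frac{7}{-1}\right)^{2}}{6} \left(-5 - \frac{\left(- \frac{7}{-1}\right)^{2}}{6}\right) - \frac{1}{-46019} = - \frac{\left(\left(-7\right) \left(-1\right)\right)^{2}}{6} \left(-5 - \frac{\left(\left(-7\right) \left(-1\right)\right)^{2}}{6}\right) - - \frac{1}{46019} = - \frac{7^{2}}{6} \left(-5 - \frac{7^{2}}{6}\right) + \frac{1}{46019} = \left(- \frac{1}{6}\right) 49 \left(-5 - \frac{49}{6}\right) + \frac{1}{46019} = - \frac{49 \left(-5 - \frac{49}{6}\right)}{6} + \frac{1}{46019} = \left(- \frac{49}{6}\right) \left(- \frac{79}{6}\right) + \frac{1}{46019} = \frac{3871}{36} + \frac{1}{46019} = \frac{178139585}{1656684}$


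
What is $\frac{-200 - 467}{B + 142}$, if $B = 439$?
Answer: $- \frac{667}{581} \approx -1.148$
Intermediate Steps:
$\frac{-200 - 467}{B + 142} = \frac{-200 - 467}{439 + 142} = - \frac{667}{581}$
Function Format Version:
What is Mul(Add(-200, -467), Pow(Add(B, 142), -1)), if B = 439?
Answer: Rational(-667, 581) ≈ -1.1480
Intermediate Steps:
Mul(Add(-200, -467), Pow(Add(B, 142), -1)) = Mul(Add(-200, -467), Pow(Add(439, 142), -1)) = Mul(-667, Pow(581, -1)) = Mul(-667, Rational(1, 581)) = Rational(-667, 581)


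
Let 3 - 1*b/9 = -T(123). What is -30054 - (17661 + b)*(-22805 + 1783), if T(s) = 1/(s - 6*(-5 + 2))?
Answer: 17474995920/47 ≈ 3.7181e+8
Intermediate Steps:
T(s) = 1/(18 + s) (T(s) = 1/(s - 6*(-3)) = 1/(s + 18) = 1/(18 + s))
b = 1272/47 (b = 27 - (-9)/(18 + 123) = 27 - (-9)/141 = 27 - 9*(-1/141) = 27 + 3/47 = 1272/47 ≈ 27.064)
-30054 - (17661 + b)*(-22805 + 1783) = -30054 - (17661 + 1272/47)*(-22805 + 1783) = -30054 - 831339*(-21022)/47 = -30054 - 1*(-17476408458/47) = -30054 + 17476408458/47 = 17474995920/47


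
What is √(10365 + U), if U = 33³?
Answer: √46302 ≈ 215.18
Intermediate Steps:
U = 35937
√(10365 + U) = √(10365 + 35937) = √46302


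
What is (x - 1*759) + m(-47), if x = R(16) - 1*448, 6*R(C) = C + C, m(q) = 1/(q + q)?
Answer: -338873/282 ≈ -1201.7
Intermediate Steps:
m(q) = 1/(2*q)
R(C) = C/3 (R(C) = (C + C)/6 = (2*C)/6 = C/3)
x = -1328/3 (x = (⅓)*16 - 1*448 = 16/3 - 448 = -1328/3 ≈ -442.67)
(x - 1*759) + m(-47) = (-1328/3 - 1*759) + (½)/(-47) = (-1328/3 - 759) + (½)*(-1/47) = -3605/3 - 1/94 = -338873/282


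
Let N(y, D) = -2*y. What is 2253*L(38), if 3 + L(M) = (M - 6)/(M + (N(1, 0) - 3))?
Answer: -50317/11 ≈ -4574.3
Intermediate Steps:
L(M) = -3 + (-6 + M)/(-5 + M) (L(M) = -3 + (M - 6)/(M + (-2*1 - 3)) = -3 + (-6 + M)/(M + (-2 - 3)) = -3 + (-6 + M)/(M - 5) = -3 + (-6 + M)/(-5 + M))
2253*L(38) = 2253*((9 - 2*38)/(-5 + 38)) = 2253*((9 - 76)/33) = 2253*((1/33)*(-67)) = 2253*(-67/33) = -50317/11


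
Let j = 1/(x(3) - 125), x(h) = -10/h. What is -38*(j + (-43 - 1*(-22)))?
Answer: 307344/385 ≈ 798.30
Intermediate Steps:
j = -3/385 (j = 1/(-10/3 - 125) = 1/(-385/3) = -3/385 ≈ -0.0077922)
-38*(j + (-43 - 1*(-22))) = -38*(-3/385 + (-43 - 1*(-22))) = -38*(-3/385 + (-43 + 22)) = -38*(-3/385 - 21) = -38*(-8088/385) = 307344/385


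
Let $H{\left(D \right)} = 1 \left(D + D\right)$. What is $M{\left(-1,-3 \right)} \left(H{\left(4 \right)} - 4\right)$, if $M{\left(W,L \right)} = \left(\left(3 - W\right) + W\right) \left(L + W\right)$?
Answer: $-48$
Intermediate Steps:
$H{\left(D \right)} = 2 D$ ($H{\left(D \right)} = 1 \cdot 2 D = 2 D$)
$M{\left(W,L \right)} = 3 L + 3 W$ ($M{\left(W,L \right)} = 3 \left(L + W\right) = 3 L + 3 W$)
$M{\left(-1,-3 \right)} \left(H{\left(4 \right)} - 4\right) = \left(3 \left(-3\right) + 3 \left(-1\right)\right) \left(2 \cdot 4 - 4\right) = \left(-9 - 3\right) \left(8 - 4\right) = \left(-12\right) 4 = -48$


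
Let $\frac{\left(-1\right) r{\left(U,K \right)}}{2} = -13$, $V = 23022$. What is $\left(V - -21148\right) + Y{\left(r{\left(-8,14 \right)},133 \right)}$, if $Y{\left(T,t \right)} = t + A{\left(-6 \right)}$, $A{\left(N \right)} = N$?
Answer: $44297$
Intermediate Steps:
$r{\left(U,K \right)} = 26$ ($r{\left(U,K \right)} = \left(-2\right) \left(-13\right) = 26$)
$Y{\left(T,t \right)} = -6 + t$ ($Y{\left(T,t \right)} = t - 6 = -6 + t$)
$\left(V - -21148\right) + Y{\left(r{\left(-8,14 \right)},133 \right)} = \left(23022 - -21148\right) + \left(-6 + 133\right) = \left(23022 + 21148\right) + 127 = 44170 + 127 = 44297$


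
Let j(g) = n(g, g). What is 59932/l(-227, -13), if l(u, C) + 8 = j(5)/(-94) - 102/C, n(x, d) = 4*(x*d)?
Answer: -9154613/186 ≈ -49218.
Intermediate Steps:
n(x, d) = 4*d*x (n(x, d) = 4*(d*x) = 4*d*x)
j(g) = 4*g² (j(g) = 4*g*g = 4*g²)
l(u, C) = -426/47 - 102/C (l(u, C) = -8 + ((4*5²)/(-94) - 102/C) = -8 + ((4*25)*(-1/94) - 102/C) = -8 + (100*(-1/94) - 102/C) = -8 + (-50/47 - 102/C) = -426/47 - 102/C)
59932/l(-227, -13) = 59932/(-426/47 - 102/(-13)) = 59932/(-426/47 - 102*(-1/13)) = 59932/(-426/47 + 102/13) = 59932/(-744/611) = 59932*(-611/744) = -9154613/186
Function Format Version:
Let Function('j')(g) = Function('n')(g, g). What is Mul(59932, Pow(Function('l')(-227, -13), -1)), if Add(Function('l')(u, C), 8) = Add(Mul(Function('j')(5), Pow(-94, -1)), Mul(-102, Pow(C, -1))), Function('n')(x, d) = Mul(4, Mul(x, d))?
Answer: Rational(-9154613, 186) ≈ -49218.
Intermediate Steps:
Function('n')(x, d) = Mul(4, d, x) (Function('n')(x, d) = Mul(4, Mul(d, x)) = Mul(4, d, x))
Function('j')(g) = Mul(4, Pow(g, 2)) (Function('j')(g) = Mul(4, g, g) = Mul(4, Pow(g, 2)))
Function('l')(u, C) = Add(Rational(-426, 47), Mul(-102, Pow(C, -1))) (Function('l')(u, C) = Add(-8, Add(Mul(Mul(4, Pow(5, 2)), Pow(-94, -1)), Mul(-102, Pow(C, -1)))) = Add(-8, Add(Mul(Mul(4, 25), Rational(-1, 94)), Mul(-102, Pow(C, -1)))) = Add(-8, Add(Mul(100, Rational(-1, 94)), Mul(-102, Pow(C, -1)))) = Add(-8, Add(Rational(-50, 47), Mul(-102, Pow(C, -1)))) = Add(Rational(-426, 47), Mul(-102, Pow(C, -1))))
Mul(59932, Pow(Function('l')(-227, -13), -1)) = Mul(59932, Pow(Add(Rational(-426, 47), Mul(-102, Pow(-13, -1))), -1)) = Mul(59932, Pow(Add(Rational(-426, 47), Mul(-102, Rational(-1, 13))), -1)) = Mul(59932, Pow(Add(Rational(-426, 47), Rational(102, 13)), -1)) = Mul(59932, Pow(Rational(-744, 611), -1)) = Mul(59932, Rational(-611, 744)) = Rational(-9154613, 186)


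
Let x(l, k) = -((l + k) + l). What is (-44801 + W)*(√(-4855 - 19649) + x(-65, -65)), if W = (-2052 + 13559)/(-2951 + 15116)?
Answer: -7084904554/811 - 1089985316*I*√6126/12165 ≈ -8.736e+6 - 7.0129e+6*I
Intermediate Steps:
x(l, k) = -k - 2*l (x(l, k) = -((k + l) + l) = -(k + 2*l) = -k - 2*l)
W = 11507/12165 ≈ 0.94591
(-44801 + W)*(√(-4855 - 19649) + x(-65, -65)) = (-44801 + 11507/12165)*(√(-4855 - 19649) + (-1*(-65) - 2*(-65))) = -544992658*(√(-24504) + (65 + 130))/12165 = -544992658*(2*I*√6126 + 195)/12165 = -544992658*(195 + 2*I*√6126)/12165 = -7084904554/811 - 1089985316*I*√6126/12165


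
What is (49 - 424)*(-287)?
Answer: 107625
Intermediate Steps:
(49 - 424)*(-287) = -375*(-287) = 107625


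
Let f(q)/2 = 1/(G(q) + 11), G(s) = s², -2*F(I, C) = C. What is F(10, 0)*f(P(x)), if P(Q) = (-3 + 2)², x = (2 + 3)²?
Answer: 0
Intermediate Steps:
F(I, C) = -C/2
x = 25 (x = 5² = 25)
P(Q) = 1 (P(Q) = (-1)² = 1)
f(q) = 2/(11 + q²) (f(q) = 2/(q² + 11) = 2/(11 + q²))
F(10, 0)*f(P(x)) = (-½*0)*(2/(11 + 1²)) = 0*(2/(11 + 1)) = 0*(2/12) = 0*(2*(1/12)) = 0*(⅙) = 0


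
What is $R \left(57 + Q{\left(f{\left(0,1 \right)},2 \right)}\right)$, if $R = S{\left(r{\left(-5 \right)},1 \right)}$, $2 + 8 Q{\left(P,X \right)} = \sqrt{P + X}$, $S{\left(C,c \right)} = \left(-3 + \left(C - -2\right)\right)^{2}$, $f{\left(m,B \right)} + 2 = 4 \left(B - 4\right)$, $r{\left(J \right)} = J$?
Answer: $2043 + 9 i \sqrt{3} \approx 2043.0 + 15.588 i$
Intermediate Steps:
$f{\left(m,B \right)} = -18 + 4 B$ ($f{\left(m,B \right)} = -2 + 4 \left(B - 4\right) = -2 + 4 \left(-4 + B\right) = -2 + \left(-16 + 4 B\right) = -18 + 4 B$)
$S{\left(C,c \right)} = \left(-1 + C\right)^{2}$ ($S{\left(C,c \right)} = \left(-3 + \left(C + 2\right)\right)^{2} = \left(-3 + \left(2 + C\right)\right)^{2} = \left(-1 + C\right)^{2}$)
$Q{\left(P,X \right)} = - \frac{1}{4} + \frac{\sqrt{P + X}}{8}$
$R = 36$ ($R = \left(-1 - 5\right)^{2} = \left(-6\right)^{2} = 36$)
$R \left(57 + Q{\left(f{\left(0,1 \right)},2 \right)}\right) = 36 \left(57 - \left(\frac{1}{4} - \frac{\sqrt{\left(-18 + 4 \cdot 1\right) + 2}}{8}\right)\right) = 36 \left(57 - \left(\frac{1}{4} - \frac{\sqrt{\left(-18 + 4\right) + 2}}{8}\right)\right) = 36 \left(57 - \left(\frac{1}{4} - \frac{\sqrt{-14 + 2}}{8}\right)\right) = 36 \left(57 - \left(\frac{1}{4} - \frac{\sqrt{-12}}{8}\right)\right) = 36 \left(57 - \left(\frac{1}{4} - \frac{2 i \sqrt{3}}{8}\right)\right) = 36 \left(57 - \left(\frac{1}{4} - \frac{i \sqrt{3}}{4}\right)\right) = 36 \left(\frac{227}{4} + \frac{i \sqrt{3}}{4}\right) = 2043 + 9 i \sqrt{3}$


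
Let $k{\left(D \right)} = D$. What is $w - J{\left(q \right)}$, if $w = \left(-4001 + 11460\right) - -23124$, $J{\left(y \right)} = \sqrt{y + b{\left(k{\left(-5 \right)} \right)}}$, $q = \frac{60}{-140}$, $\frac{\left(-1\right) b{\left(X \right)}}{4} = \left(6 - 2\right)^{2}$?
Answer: $30583 - \frac{i \sqrt{3157}}{7} \approx 30583.0 - 8.0267 i$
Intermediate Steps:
$b{\left(X \right)} = -64$ ($b{\left(X \right)} = - 4 \left(6 - 2\right)^{2} = - 4 \cdot 4^{2} = \left(-4\right) 16 = -64$)
$q = - \frac{3}{7}$ ($q = 60 \left(- \frac{1}{140}\right) = - \frac{3}{7} \approx -0.42857$)
$J{\left(y \right)} = \sqrt{-64 + y}$ ($J{\left(y \right)} = \sqrt{y - 64} = \sqrt{-64 + y}$)
$w = 30583$ ($w = 7459 + 23124 = 30583$)
$w - J{\left(q \right)} = 30583 - \sqrt{-64 - \frac{3}{7}} = 30583 - \sqrt{- \frac{451}{7}} = 30583 - \frac{i \sqrt{3157}}{7}$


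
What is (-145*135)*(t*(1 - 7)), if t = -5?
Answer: -587250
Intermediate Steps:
(-145*135)*(t*(1 - 7)) = (-145*135)*(-5*(1 - 7)) = -(-97875)*(-6) = -19575*30 = -587250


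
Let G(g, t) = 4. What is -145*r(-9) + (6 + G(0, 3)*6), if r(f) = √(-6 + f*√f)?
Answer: 30 - 145*√(-6 - 27*I) ≈ -447.17 + 594.84*I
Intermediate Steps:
r(f) = √(-6 + f^(3/2))
-145*r(-9) + (6 + G(0, 3)*6) = -145*√(-6 + (-9)^(3/2)) + (6 + 4*6) = -145*√(-6 - 27*I) + (6 + 24) = -145*√(-6 - 27*I) + 30 = 30 - 145*√(-6 - 27*I)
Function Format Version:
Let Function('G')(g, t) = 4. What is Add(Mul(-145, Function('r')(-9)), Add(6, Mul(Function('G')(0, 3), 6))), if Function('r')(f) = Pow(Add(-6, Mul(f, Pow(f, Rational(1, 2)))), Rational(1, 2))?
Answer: Add(30, Mul(-145, Pow(Add(-6, Mul(-27, I)), Rational(1, 2)))) ≈ Add(-447.17, Mul(594.84, I))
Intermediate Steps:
Function('r')(f) = Pow(Add(-6, Pow(f, Rational(3, 2))), Rational(1, 2))
Add(Mul(-145, Function('r')(-9)), Add(6, Mul(Function('G')(0, 3), 6))) = Add(Mul(-145, Pow(Add(-6, Pow(-9, Rational(3, 2))), Rational(1, 2))), Add(6, Mul(4, 6))) = Add(Mul(-145, Pow(Add(-6, Mul(-27, I)), Rational(1, 2))), Add(6, 24)) = Add(Mul(-145, Pow(Add(-6, Mul(-27, I)), Rational(1, 2))), 30) = Add(30, Mul(-145, Pow(Add(-6, Mul(-27, I)), Rational(1, 2))))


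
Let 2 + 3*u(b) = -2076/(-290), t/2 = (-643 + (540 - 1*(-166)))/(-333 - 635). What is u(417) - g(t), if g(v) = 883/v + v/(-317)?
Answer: 9510179997839/1401564780 ≈ 6785.4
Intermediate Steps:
t = -63/484 (t = 2*((-643 + (540 - 1*(-166)))/(-333 - 635)) = 2*((-643 + (540 + 166))/(-968)) = 2*((-643 + 706)*(-1/968)) = 2*(63*(-1/968)) = 2*(-63/968) = -63/484 ≈ -0.13017)
g(v) = 883/v - v/317 (g(v) = 883/v + v*(-1/317) = 883/v - v/317)
u(b) = 748/435 (u(b) = -⅔ + (-2076/(-290))/3 = -⅔ + (-2076*(-1/290))/3 = -⅔ + (⅓)*(1038/145) = -⅔ + 346/145 = 748/435)
u(417) - g(t) = 748/435 - (883/(-63/484) - 1/317*(-63/484)) = 748/435 - (883*(-484/63) + 63/153428) = 748/435 - (-427372/63 + 63/153428) = 748/435 - 1*(-65570827247/9665964) = 748/435 + 65570827247/9665964 = 9510179997839/1401564780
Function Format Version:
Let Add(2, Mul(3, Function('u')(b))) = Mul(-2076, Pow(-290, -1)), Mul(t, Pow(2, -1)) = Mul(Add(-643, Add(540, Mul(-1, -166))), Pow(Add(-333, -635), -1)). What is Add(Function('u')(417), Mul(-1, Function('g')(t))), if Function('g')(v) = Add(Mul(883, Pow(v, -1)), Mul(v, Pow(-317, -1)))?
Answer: Rational(9510179997839, 1401564780) ≈ 6785.4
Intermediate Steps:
t = Rational(-63, 484) (t = Mul(2, Mul(Add(-643, Add(540, Mul(-1, -166))), Pow(Add(-333, -635), -1))) = Mul(2, Mul(Add(-643, Add(540, 166)), Pow(-968, -1))) = Mul(2, Mul(Add(-643, 706), Rational(-1, 968))) = Mul(2, Mul(63, Rational(-1, 968))) = Mul(2, Rational(-63, 968)) = Rational(-63, 484) ≈ -0.13017)
Function('g')(v) = Add(Mul(883, Pow(v, -1)), Mul(Rational(-1, 317), v)) (Function('g')(v) = Add(Mul(883, Pow(v, -1)), Mul(v, Rational(-1, 317))) = Add(Mul(883, Pow(v, -1)), Mul(Rational(-1, 317), v)))
Function('u')(b) = Rational(748, 435) (Function('u')(b) = Add(Rational(-2, 3), Mul(Rational(1, 3), Mul(-2076, Pow(-290, -1)))) = Add(Rational(-2, 3), Mul(Rational(1, 3), Mul(-2076, Rational(-1, 290)))) = Add(Rational(-2, 3), Mul(Rational(1, 3), Rational(1038, 145))) = Add(Rational(-2, 3), Rational(346, 145)) = Rational(748, 435))
Add(Function('u')(417), Mul(-1, Function('g')(t))) = Add(Rational(748, 435), Mul(-1, Add(Mul(883, Pow(Rational(-63, 484), -1)), Mul(Rational(-1, 317), Rational(-63, 484))))) = Add(Rational(748, 435), Mul(-1, Add(Mul(883, Rational(-484, 63)), Rational(63, 153428)))) = Add(Rational(748, 435), Mul(-1, Add(Rational(-427372, 63), Rational(63, 153428)))) = Add(Rational(748, 435), Mul(-1, Rational(-65570827247, 9665964))) = Add(Rational(748, 435), Rational(65570827247, 9665964)) = Rational(9510179997839, 1401564780)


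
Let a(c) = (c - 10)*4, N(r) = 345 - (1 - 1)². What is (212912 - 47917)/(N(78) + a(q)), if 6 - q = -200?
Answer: 164995/1129 ≈ 146.14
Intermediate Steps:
q = 206 (q = 6 - 1*(-200) = 6 + 200 = 206)
N(r) = 345 (N(r) = 345 - 1*0² = 345 - 1*0 = 345 + 0 = 345)
a(c) = -40 + 4*c (a(c) = (-10 + c)*4 = -40 + 4*c)
(212912 - 47917)/(N(78) + a(q)) = (212912 - 47917)/(345 + (-40 + 4*206)) = 164995/(345 + (-40 + 824)) = 164995/(345 + 784) = 164995/1129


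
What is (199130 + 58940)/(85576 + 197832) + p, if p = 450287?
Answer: 63807598083/141704 ≈ 4.5029e+5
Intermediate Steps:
(199130 + 58940)/(85576 + 197832) + p = (199130 + 58940)/(85576 + 197832) + 450287 = 258070/283408 + 450287 = 258070*(1/283408) + 450287 = 129035/141704 + 450287 = 63807598083/141704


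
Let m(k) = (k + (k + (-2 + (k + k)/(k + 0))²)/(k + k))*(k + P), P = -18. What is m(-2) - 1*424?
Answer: -394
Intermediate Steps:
m(k) = (½ + k)*(-18 + k) (m(k) = (k + (k + (-2 + (k + k)/(k + 0))²)/(k + k))*(k - 18) = (k + (k + (-2 + (2*k)/k)²)/((2*k)))*(-18 + k) = (k + (k + (-2 + 2)²)*(1/(2*k)))*(-18 + k) = (k + (k + 0²)*(1/(2*k)))*(-18 + k) = (k + (k + 0)*(1/(2*k)))*(-18 + k) = (k + k*(1/(2*k)))*(-18 + k) = (k + ½)*(-18 + k) = (½ + k)*(-18 + k))
m(-2) - 1*424 = (-9 + (-2)² - 35/2*(-2)) - 1*424 = (-9 + 4 + 35) - 424 = 30 - 424 = -394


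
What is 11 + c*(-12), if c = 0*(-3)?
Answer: 11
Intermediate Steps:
c = 0
11 + c*(-12) = 11 + 0*(-12) = 11 + 0 = 11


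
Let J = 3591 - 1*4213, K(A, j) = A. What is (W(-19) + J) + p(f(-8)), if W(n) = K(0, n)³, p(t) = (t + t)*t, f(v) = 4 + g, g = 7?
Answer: -380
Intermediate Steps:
f(v) = 11 (f(v) = 4 + 7 = 11)
p(t) = 2*t² (p(t) = (2*t)*t = 2*t²)
J = -622 (J = 3591 - 4213 = -622)
W(n) = 0 (W(n) = 0³ = 0)
(W(-19) + J) + p(f(-8)) = (0 - 622) + 2*11² = -622 + 2*121 = -622 + 242 = -380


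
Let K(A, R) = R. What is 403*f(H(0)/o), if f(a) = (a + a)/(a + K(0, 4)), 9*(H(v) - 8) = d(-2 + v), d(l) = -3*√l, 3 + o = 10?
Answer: 1045382/5833 - 33852*I*√2/5833 ≈ 179.22 - 8.2074*I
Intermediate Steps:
o = 7 (o = -3 + 10 = 7)
H(v) = 8 - √(-2 + v)/3 (H(v) = 8 + (-3*√(-2 + v))/9 = 8 - √(-2 + v)/3)
f(a) = 2*a/(4 + a) (f(a) = (a + a)/(a + 4) = (2*a)/(4 + a) = 2*a/(4 + a))
403*f(H(0)/o) = 403*(2*((8 - √(-2 + 0)/3)/7)/(4 + (8 - √(-2 + 0)/3)/7)) = 403*(2*((8 - I*√2/3)*(⅐))/(4 + (8 - I*√2/3)*(⅐))) = 403*(2*(8/7 - I*√2/21)/(4 + (8/7 - I*√2/21))) = 403*(2*(8/7 - I*√2/21)/(36/7 - I*√2/21)) = 806*(8/7 - I*√2/21)/(36/7 - I*√2/21)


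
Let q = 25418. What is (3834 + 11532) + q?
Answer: 40784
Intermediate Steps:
(3834 + 11532) + q = (3834 + 11532) + 25418 = 15366 + 25418 = 40784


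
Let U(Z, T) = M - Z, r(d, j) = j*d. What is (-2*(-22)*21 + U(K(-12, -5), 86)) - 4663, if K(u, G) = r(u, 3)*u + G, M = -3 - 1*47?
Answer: -4216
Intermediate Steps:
r(d, j) = d*j
M = -50 (M = -3 - 47 = -50)
K(u, G) = G + 3*u² (K(u, G) = (u*3)*u + G = (3*u)*u + G = 3*u² + G = G + 3*u²)
U(Z, T) = -50 - Z
(-2*(-22)*21 + U(K(-12, -5), 86)) - 4663 = (-2*(-22)*21 + (-50 - (-5 + 3*(-12)²))) - 4663 = (44*21 + (-50 - (-5 + 3*144))) - 4663 = (924 + (-50 - (-5 + 432))) - 4663 = (924 + (-50 - 1*427)) - 4663 = (924 + (-50 - 427)) - 4663 = (924 - 477) - 4663 = 447 - 4663 = -4216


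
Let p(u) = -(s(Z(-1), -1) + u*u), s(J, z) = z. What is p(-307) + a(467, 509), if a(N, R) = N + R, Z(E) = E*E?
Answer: -93272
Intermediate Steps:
Z(E) = E²
p(u) = 1 - u² (p(u) = -(-1 + u*u) = -(-1 + u²) = 1 - u²)
p(-307) + a(467, 509) = (1 - 1*(-307)²) + (467 + 509) = (1 - 1*94249) + 976 = (1 - 94249) + 976 = -94248 + 976 = -93272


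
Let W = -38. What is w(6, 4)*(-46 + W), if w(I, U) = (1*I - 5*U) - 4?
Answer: 1512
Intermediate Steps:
w(I, U) = -4 + I - 5*U (w(I, U) = (I - 5*U) - 4 = -4 + I - 5*U)
w(6, 4)*(-46 + W) = (-4 + 6 - 5*4)*(-46 - 38) = (-4 + 6 - 20)*(-84) = -18*(-84) = 1512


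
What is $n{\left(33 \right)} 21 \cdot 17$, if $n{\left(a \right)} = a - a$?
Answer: $0$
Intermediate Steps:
$n{\left(a \right)} = 0$
$n{\left(33 \right)} 21 \cdot 17 = 0 \cdot 21 \cdot 17 = 0 \cdot 357 = 0$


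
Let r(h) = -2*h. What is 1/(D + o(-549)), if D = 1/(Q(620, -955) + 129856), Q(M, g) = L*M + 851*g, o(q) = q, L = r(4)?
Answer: -687809/377607142 ≈ -0.0018215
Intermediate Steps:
L = -8 (L = -2*4 = -8)
Q(M, g) = -8*M + 851*g
D = -1/687809 (D = 1/((-8*620 + 851*(-955)) + 129856) = 1/((-4960 - 812705) + 129856) = 1/(-817665 + 129856) = 1/(-687809) = -1/687809 ≈ -1.4539e-6)
1/(D + o(-549)) = 1/(-1/687809 - 549) = 1/(-377607142/687809) = -687809/377607142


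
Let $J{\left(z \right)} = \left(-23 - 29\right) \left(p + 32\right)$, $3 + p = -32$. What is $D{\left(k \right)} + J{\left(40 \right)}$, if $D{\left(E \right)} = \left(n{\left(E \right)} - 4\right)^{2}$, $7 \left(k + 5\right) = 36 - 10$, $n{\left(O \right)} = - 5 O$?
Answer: $\frac{7933}{49} \approx 161.9$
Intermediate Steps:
$p = -35$ ($p = -3 - 32 = -35$)
$J{\left(z \right)} = 156$ ($J{\left(z \right)} = \left(-23 - 29\right) \left(-35 + 32\right) = \left(-52\right) \left(-3\right) = 156$)
$k = - \frac{9}{7}$ ($k = -5 + \frac{36 - 10}{7} = -5 + \frac{1}{7} \cdot 26 = -5 + \frac{26}{7} = - \frac{9}{7} \approx -1.2857$)
$D{\left(E \right)} = \left(-4 - 5 E\right)^{2}$ ($D{\left(E \right)} = \left(- 5 E - 4\right)^{2} = \left(-4 - 5 E\right)^{2}$)
$D{\left(k \right)} + J{\left(40 \right)} = \left(4 + 5 \left(- \frac{9}{7}\right)\right)^{2} + 156 = \left(4 - \frac{45}{7}\right)^{2} + 156 = \left(- \frac{17}{7}\right)^{2} + 156 = \frac{289}{49} + 156 = \frac{7933}{49}$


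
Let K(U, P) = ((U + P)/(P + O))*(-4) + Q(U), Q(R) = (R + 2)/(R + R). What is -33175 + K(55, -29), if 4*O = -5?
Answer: -40136963/1210 ≈ -33171.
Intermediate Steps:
O = -5/4 (O = (1/4)*(-5) = -5/4 ≈ -1.2500)
Q(R) = (2 + R)/(2*R) (Q(R) = (2 + R)/((2*R)) = (2 + R)*(1/(2*R)) = (2 + R)/(2*R))
K(U, P) = (2 + U)/(2*U) - 4*(P + U)/(-5/4 + P) (K(U, P) = ((U + P)/(P - 5/4))*(-4) + (2 + U)/(2*U) = ((P + U)/(-5/4 + P))*(-4) + (2 + U)/(2*U) = -4*(P + U)/(-5/4 + P) + (2 + U)/(2*U) = (2 + U)/(2*U) - 4*(P + U)/(-5/4 + P))
-33175 + K(55, -29) = -33175 + (1/2)*(-10 - 5*55 - 32*55*(-29 + 55) + 4*(-29)*(2 + 55))/(55*(-5 + 4*(-29))) = -33175 + (1/2)*(1/55)*(-10 - 275 - 32*55*26 + 4*(-29)*57)/(-5 - 116) = -33175 + (1/2)*(1/55)*(-10 - 275 - 45760 - 6612)/(-121) = -33175 + (1/2)*(1/55)*(-1/121)*(-52657) = -33175 + 4787/1210 = -40136963/1210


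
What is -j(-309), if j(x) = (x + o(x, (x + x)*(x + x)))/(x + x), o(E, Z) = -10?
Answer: -319/618 ≈ -0.51618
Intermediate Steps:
j(x) = (-10 + x)/(2*x) (j(x) = (x - 10)/(x + x) = (-10 + x)/((2*x)) = (-10 + x)*(1/(2*x)) = (-10 + x)/(2*x))
-j(-309) = -(-10 - 309)/(2*(-309)) = -(-1)*(-319)/(2*309) = -1*319/618 = -319/618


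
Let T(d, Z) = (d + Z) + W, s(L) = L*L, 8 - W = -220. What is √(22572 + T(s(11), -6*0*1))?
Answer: √22921 ≈ 151.40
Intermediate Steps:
W = 228 (W = 8 - 1*(-220) = 8 + 220 = 228)
s(L) = L²
T(d, Z) = 228 + Z + d (T(d, Z) = (d + Z) + 228 = (Z + d) + 228 = 228 + Z + d)
√(22572 + T(s(11), -6*0*1)) = √(22572 + (228 - 6*0*1 + 11²)) = √(22572 + (228 + 0*1 + 121)) = √(22572 + (228 + 0 + 121)) = √(22572 + 349) = √22921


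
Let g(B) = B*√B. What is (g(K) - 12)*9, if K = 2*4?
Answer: -108 + 144*√2 ≈ 95.647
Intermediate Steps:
K = 8
g(B) = B^(3/2)
(g(K) - 12)*9 = (8^(3/2) - 12)*9 = (16*√2 - 12)*9 = (-12 + 16*√2)*9 = -108 + 144*√2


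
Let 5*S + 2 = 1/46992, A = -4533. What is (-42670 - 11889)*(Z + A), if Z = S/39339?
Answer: 2285963917818812177/9243091440 ≈ 2.4732e+8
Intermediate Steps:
S = -93983/234960 (S = -⅖ + (⅕)/46992 = -⅖ + (⅕)*(1/46992) = -⅖ + 1/234960 = -93983/234960 ≈ -0.40000)
Z = -93983/9243091440 (Z = -93983/234960/39339 = -93983/234960*1/39339 = -93983/9243091440 ≈ -1.0168e-5)
(-42670 - 11889)*(Z + A) = (-42670 - 11889)*(-93983/9243091440 - 4533) = -54559*(-41898933591503/9243091440) = 2285963917818812177/9243091440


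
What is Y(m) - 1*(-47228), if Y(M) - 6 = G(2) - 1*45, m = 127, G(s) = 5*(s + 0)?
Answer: 47199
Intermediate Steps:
G(s) = 5*s
Y(M) = -29 (Y(M) = 6 + (5*2 - 1*45) = 6 + (10 - 45) = 6 - 35 = -29)
Y(m) - 1*(-47228) = -29 - 1*(-47228) = -29 + 47228 = 47199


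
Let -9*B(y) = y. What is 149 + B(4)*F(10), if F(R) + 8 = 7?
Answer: 1345/9 ≈ 149.44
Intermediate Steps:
F(R) = -1 (F(R) = -8 + 7 = -1)
B(y) = -y/9
149 + B(4)*F(10) = 149 - ⅑*4*(-1) = 149 - 4/9*(-1) = 149 + 4/9 = 1345/9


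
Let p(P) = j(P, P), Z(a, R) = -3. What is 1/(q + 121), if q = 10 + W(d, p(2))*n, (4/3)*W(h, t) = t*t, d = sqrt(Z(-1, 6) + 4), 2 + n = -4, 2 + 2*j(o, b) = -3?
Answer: 8/823 ≈ 0.0097205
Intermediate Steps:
j(o, b) = -5/2 (j(o, b) = -1 + (1/2)*(-3) = -1 - 3/2 = -5/2)
n = -6 (n = -2 - 4 = -6)
d = 1 (d = sqrt(-3 + 4) = sqrt(1) = 1)
p(P) = -5/2
W(h, t) = 3*t**2/4 (W(h, t) = 3*(t*t)/4 = 3*t**2/4)
q = -145/8 (q = 10 + (3*(-5/2)**2/4)*(-6) = 10 + ((3/4)*(25/4))*(-6) = 10 + (75/16)*(-6) = 10 - 225/8 = -145/8 ≈ -18.125)
1/(q + 121) = 1/(-145/8 + 121) = 1/(823/8) = 8/823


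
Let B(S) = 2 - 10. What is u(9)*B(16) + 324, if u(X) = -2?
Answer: 340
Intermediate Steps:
B(S) = -8
u(9)*B(16) + 324 = -2*(-8) + 324 = 16 + 324 = 340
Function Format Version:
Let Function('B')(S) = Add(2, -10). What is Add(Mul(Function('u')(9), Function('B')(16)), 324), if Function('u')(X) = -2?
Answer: 340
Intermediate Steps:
Function('B')(S) = -8
Add(Mul(Function('u')(9), Function('B')(16)), 324) = Add(Mul(-2, -8), 324) = Add(16, 324) = 340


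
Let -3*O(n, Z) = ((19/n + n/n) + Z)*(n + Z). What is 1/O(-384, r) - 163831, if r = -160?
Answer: -170101631561/1038275 ≈ -1.6383e+5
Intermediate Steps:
O(n, Z) = -(Z + n)*(1 + Z + 19/n)/3 (O(n, Z) = -((19/n + n/n) + Z)*(n + Z)/3 = -((19/n + 1) + Z)*(Z + n)/3 = -((1 + 19/n) + Z)*(Z + n)/3 = -(1 + Z + 19/n)*(Z + n)/3 = -(Z + n)*(1 + Z + 19/n)/3)
1/O(-384, r) - 163831 = 1/((⅓)*(-19*(-160) - 1*(-384)*(19 - 160 - 384 + (-160)² - 160*(-384)))/(-384)) - 163831 = 1/((⅓)*(-1/384)*(3040 - 1*(-384)*(19 - 160 - 384 + 25600 + 61440))) - 163831 = 1/((⅓)*(-1/384)*(3040 - 1*(-384)*86515)) - 163831 = 1/((⅓)*(-1/384)*(3040 + 33221760)) - 163831 = 1/((⅓)*(-1/384)*33224800) - 163831 = 1/(-1038275/36) - 163831 = -36/1038275 - 163831 = -170101631561/1038275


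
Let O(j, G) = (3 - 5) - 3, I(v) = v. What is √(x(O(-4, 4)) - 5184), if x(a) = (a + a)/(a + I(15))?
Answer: I*√5185 ≈ 72.007*I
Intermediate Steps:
O(j, G) = -5 (O(j, G) = -2 - 3 = -5)
x(a) = 2*a/(15 + a) (x(a) = (a + a)/(a + 15) = (2*a)/(15 + a) = 2*a/(15 + a))
√(x(O(-4, 4)) - 5184) = √(2*(-5)/(15 - 5) - 5184) = √(2*(-5)/10 - 5184) = √(2*(-5)*(⅒) - 5184) = √(-1 - 5184) = √(-5185) = I*√5185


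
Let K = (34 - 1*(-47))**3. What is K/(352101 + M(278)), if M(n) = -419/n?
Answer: 147740598/97883659 ≈ 1.5093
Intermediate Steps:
K = 531441 (K = (34 + 47)**3 = 81**3 = 531441)
K/(352101 + M(278)) = 531441/(352101 - 419/278) = 531441/(97883659/278) = 531441*(278/97883659) = 147740598/97883659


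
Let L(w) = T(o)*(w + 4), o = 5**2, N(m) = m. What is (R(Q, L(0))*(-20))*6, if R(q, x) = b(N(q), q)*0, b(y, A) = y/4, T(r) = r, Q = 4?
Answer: 0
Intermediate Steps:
o = 25
b(y, A) = y/4 (b(y, A) = y*(1/4) = y/4)
L(w) = 100 + 25*w (L(w) = 25*(w + 4) = 25*(4 + w) = 100 + 25*w)
R(q, x) = 0 (R(q, x) = (q/4)*0 = 0)
(R(Q, L(0))*(-20))*6 = (0*(-20))*6 = 0*6 = 0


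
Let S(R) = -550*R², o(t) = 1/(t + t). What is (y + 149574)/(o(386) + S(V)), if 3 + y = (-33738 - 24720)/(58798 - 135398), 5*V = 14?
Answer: -368539838699/10624621075 ≈ -34.687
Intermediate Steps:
o(t) = 1/(2*t)
V = 14/5 (V = (⅕)*14 = 14/5 ≈ 2.8000)
y = -85671/38300 (y = -3 + (-33738 - 24720)/(58798 - 135398) = -3 - 58458/(-76600) = -3 - 58458*(-1/76600) = -3 + 29229/38300 = -85671/38300 ≈ -2.2368)
(y + 149574)/(o(386) + S(V)) = (-85671/38300 + 149574)/((½)/386 - 550*(14/5)²) = 5728598529/(38300*((½)*(1/386) - 550*196/25)) = 5728598529/(38300*(1/772 - 4312)) = 5728598529/(38300*(-3328863/772)) = (5728598529/38300)*(-772/3328863) = -368539838699/10624621075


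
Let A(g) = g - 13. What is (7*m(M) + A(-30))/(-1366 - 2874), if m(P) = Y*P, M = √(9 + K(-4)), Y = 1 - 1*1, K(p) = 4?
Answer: 43/4240 ≈ 0.010142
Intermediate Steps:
A(g) = -13 + g
Y = 0 (Y = 1 - 1 = 0)
M = √13 (M = √(9 + 4) = √13 ≈ 3.6056)
m(P) = 0 (m(P) = 0*P = 0)
(7*m(M) + A(-30))/(-1366 - 2874) = (7*0 + (-13 - 30))/(-1366 - 2874) = (0 - 43)/(-4240) = -43*(-1/4240) = 43/4240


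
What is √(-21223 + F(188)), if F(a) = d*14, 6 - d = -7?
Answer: I*√21041 ≈ 145.06*I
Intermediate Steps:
d = 13 (d = 6 - 1*(-7) = 6 + 7 = 13)
F(a) = 182 (F(a) = 13*14 = 182)
√(-21223 + F(188)) = √(-21223 + 182) = √(-21041) = I*√21041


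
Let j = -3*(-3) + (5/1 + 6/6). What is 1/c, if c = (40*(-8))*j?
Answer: -1/4800 ≈ -0.00020833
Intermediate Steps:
j = 15 (j = 9 + (5*1 + 6*(⅙)) = 9 + (5 + 1) = 9 + 6 = 15)
c = -4800 (c = (40*(-8))*15 = -320*15 = -4800)
1/c = 1/(-4800) = -1/4800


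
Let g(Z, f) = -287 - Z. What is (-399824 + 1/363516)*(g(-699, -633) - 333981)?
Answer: 48481726091592127/363516 ≈ 1.3337e+11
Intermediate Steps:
(-399824 + 1/363516)*(g(-699, -633) - 333981) = (-399824 + 1/363516)*((-287 - 1*(-699)) - 333981) = (-399824 + 1/363516)*((-287 + 699) - 333981) = -145342421183*(412 - 333981)/363516 = -145342421183/363516*(-333569) = 48481726091592127/363516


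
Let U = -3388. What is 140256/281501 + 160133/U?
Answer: -4054764755/86702308 ≈ -46.767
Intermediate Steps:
140256/281501 + 160133/U = 140256/281501 + 160133/(-3388) = 140256*(1/281501) + 160133*(-1/3388) = 140256/281501 - 160133/3388 = -4054764755/86702308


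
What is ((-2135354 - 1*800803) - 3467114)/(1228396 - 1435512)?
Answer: 914753/29588 ≈ 30.916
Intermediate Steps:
((-2135354 - 1*800803) - 3467114)/(1228396 - 1435512) = ((-2135354 - 800803) - 3467114)/(-207116) = (-2936157 - 3467114)*(-1/207116) = -6403271*(-1/207116) = 914753/29588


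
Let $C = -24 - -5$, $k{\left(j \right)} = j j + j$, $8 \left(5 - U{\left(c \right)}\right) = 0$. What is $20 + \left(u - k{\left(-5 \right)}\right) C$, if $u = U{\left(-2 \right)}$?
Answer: $305$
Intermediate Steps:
$U{\left(c \right)} = 5$ ($U{\left(c \right)} = 5 - 0 = 5 + 0 = 5$)
$u = 5$
$k{\left(j \right)} = j + j^{2}$ ($k{\left(j \right)} = j^{2} + j = j + j^{2}$)
$C = -19$ ($C = -24 + 5 = -19$)
$20 + \left(u - k{\left(-5 \right)}\right) C = 20 + \left(5 - - 5 \left(1 - 5\right)\right) \left(-19\right) = 20 + \left(5 - \left(-5\right) \left(-4\right)\right) \left(-19\right) = 20 + \left(5 - 20\right) \left(-19\right) = 20 - -285 = 20 + 285 = 305$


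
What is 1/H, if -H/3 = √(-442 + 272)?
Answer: I*√170/510 ≈ 0.025566*I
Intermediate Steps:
H = -3*I*√170 (H = -3*√(-442 + 272) = -3*I*√170 ≈ -39.115*I)
1/H = 1/(-3*I*√170) = I*√170/510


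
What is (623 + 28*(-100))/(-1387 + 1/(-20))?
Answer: 6220/3963 ≈ 1.5695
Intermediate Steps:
(623 + 28*(-100))/(-1387 + 1/(-20)) = (623 - 2800)/(-1387 - 1/20) = -2177/(-27741/20) = -2177*(-20/27741) = 6220/3963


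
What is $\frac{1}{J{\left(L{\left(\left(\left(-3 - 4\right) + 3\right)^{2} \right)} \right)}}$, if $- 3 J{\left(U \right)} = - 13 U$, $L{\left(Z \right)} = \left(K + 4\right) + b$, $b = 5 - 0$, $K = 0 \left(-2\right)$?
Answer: $\frac{1}{39} \approx 0.025641$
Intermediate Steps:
$K = 0$
$b = 5$ ($b = 5 + 0 = 5$)
$L{\left(Z \right)} = 9$ ($L{\left(Z \right)} = \left(0 + 4\right) + 5 = 4 + 5 = 9$)
$J{\left(U \right)} = \frac{13 U}{3}$ ($J{\left(U \right)} = - \frac{\left(-13\right) U}{3} = \frac{13 U}{3}$)
$\frac{1}{J{\left(L{\left(\left(\left(-3 - 4\right) + 3\right)^{2} \right)} \right)}} = \frac{1}{\frac{13}{3} \cdot 9} = \frac{1}{39}$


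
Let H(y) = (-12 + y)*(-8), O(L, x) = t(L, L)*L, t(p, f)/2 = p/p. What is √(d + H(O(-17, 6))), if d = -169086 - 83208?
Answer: I*√251926 ≈ 501.92*I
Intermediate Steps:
d = -252294
t(p, f) = 2 (t(p, f) = 2*(p/p) = 2*1 = 2)
O(L, x) = 2*L
H(y) = 96 - 8*y
√(d + H(O(-17, 6))) = √(-252294 + (96 - 16*(-17))) = √(-252294 + (96 - 8*(-34))) = √(-252294 + (96 + 272)) = √(-252294 + 368) = √(-251926) = I*√251926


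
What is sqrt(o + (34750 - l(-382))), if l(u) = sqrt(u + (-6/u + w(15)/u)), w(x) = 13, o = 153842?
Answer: sqrt(27520099008 - 382*I*sqrt(55745642))/382 ≈ 434.27 - 0.022504*I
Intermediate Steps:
l(u) = sqrt(u + 7/u) (l(u) = sqrt(u + (-6/u + 13/u)) = sqrt(u + 7/u))
sqrt(o + (34750 - l(-382))) = sqrt(153842 + (34750 - sqrt(-382 + 7/(-382)))) = sqrt(153842 + (34750 - sqrt(-382 + 7*(-1/382)))) = sqrt(153842 + (34750 - sqrt(-382 - 7/382))) = sqrt(153842 + (34750 - sqrt(-145931/382))) = sqrt(153842 + (34750 - I*sqrt(55745642)/382)) = sqrt(188592 - I*sqrt(55745642)/382)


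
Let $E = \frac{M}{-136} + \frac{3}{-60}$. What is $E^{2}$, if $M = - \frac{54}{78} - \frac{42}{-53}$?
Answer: $\frac{565060441}{219510990400} \approx 0.0025742$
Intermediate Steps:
$M = \frac{69}{689}$ ($M = \left(-54\right) \frac{1}{78} - - \frac{42}{53} = - \frac{9}{13} + \frac{42}{53} = \frac{69}{689} \approx 0.10015$)
$E = - \frac{23771}{468520}$ ($E = \frac{69}{689 \left(-136\right)} + \frac{3}{-60} = \frac{69}{689} \left(- \frac{1}{136}\right) + 3 \left(- \frac{1}{60}\right) = - \frac{69}{93704} - \frac{1}{20} = - \frac{23771}{468520} \approx -0.050736$)
$E^{2} = \left(- \frac{23771}{468520}\right)^{2} = \frac{565060441}{219510990400}$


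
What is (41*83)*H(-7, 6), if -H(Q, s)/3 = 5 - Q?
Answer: -122508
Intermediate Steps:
H(Q, s) = -15 + 3*Q (H(Q, s) = -3*(5 - Q) = -15 + 3*Q)
(41*83)*H(-7, 6) = (41*83)*(-15 + 3*(-7)) = 3403*(-15 - 21) = 3403*(-36) = -122508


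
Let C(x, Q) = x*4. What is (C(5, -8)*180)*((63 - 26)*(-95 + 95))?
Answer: 0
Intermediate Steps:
C(x, Q) = 4*x
(C(5, -8)*180)*((63 - 26)*(-95 + 95)) = ((4*5)*180)*((63 - 26)*(-95 + 95)) = (20*180)*(37*0) = 3600*0 = 0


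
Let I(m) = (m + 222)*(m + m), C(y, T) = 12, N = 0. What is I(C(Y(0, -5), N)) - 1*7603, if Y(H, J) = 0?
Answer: -1987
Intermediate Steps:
I(m) = 2*m*(222 + m) (I(m) = (222 + m)*(2*m) = 2*m*(222 + m))
I(C(Y(0, -5), N)) - 1*7603 = 2*12*(222 + 12) - 1*7603 = 2*12*234 - 7603 = 5616 - 7603 = -1987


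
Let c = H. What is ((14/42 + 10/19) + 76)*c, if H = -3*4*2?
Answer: -35048/19 ≈ -1844.6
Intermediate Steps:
H = -24 (H = -12*2 = -24)
c = -24
((14/42 + 10/19) + 76)*c = ((14/42 + 10/19) + 76)*(-24) = ((14*(1/42) + 10*(1/19)) + 76)*(-24) = ((⅓ + 10/19) + 76)*(-24) = (49/57 + 76)*(-24) = (4381/57)*(-24) = -35048/19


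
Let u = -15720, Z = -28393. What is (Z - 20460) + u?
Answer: -64573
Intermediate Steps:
(Z - 20460) + u = (-28393 - 20460) - 15720 = -48853 - 15720 = -64573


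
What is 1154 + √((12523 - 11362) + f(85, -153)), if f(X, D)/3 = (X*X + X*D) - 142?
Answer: 1154 + 9*I*√205 ≈ 1154.0 + 128.86*I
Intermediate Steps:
f(X, D) = -426 + 3*X² + 3*D*X (f(X, D) = 3*((X*X + X*D) - 142) = 3*((X² + D*X) - 142) = 3*(-142 + X² + D*X) = -426 + 3*X² + 3*D*X)
1154 + √((12523 - 11362) + f(85, -153)) = 1154 + √((12523 - 11362) + (-426 + 3*85² + 3*(-153)*85)) = 1154 + √(1161 + (-426 + 3*7225 - 39015)) = 1154 + √(1161 + (-426 + 21675 - 39015)) = 1154 + √(1161 - 17766) = 1154 + √(-16605) = 1154 + 9*I*√205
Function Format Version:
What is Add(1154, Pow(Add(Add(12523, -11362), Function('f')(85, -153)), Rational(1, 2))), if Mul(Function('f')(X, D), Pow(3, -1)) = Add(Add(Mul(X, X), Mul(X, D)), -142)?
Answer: Add(1154, Mul(9, I, Pow(205, Rational(1, 2)))) ≈ Add(1154.0, Mul(128.86, I))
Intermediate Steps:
Function('f')(X, D) = Add(-426, Mul(3, Pow(X, 2)), Mul(3, D, X)) (Function('f')(X, D) = Mul(3, Add(Add(Mul(X, X), Mul(X, D)), -142)) = Mul(3, Add(Add(Pow(X, 2), Mul(D, X)), -142)) = Mul(3, Add(-142, Pow(X, 2), Mul(D, X))) = Add(-426, Mul(3, Pow(X, 2)), Mul(3, D, X)))
Add(1154, Pow(Add(Add(12523, -11362), Function('f')(85, -153)), Rational(1, 2))) = Add(1154, Pow(Add(Add(12523, -11362), Add(-426, Mul(3, Pow(85, 2)), Mul(3, -153, 85))), Rational(1, 2))) = Add(1154, Pow(Add(1161, Add(-426, Mul(3, 7225), -39015)), Rational(1, 2))) = Add(1154, Pow(Add(1161, Add(-426, 21675, -39015)), Rational(1, 2))) = Add(1154, Pow(Add(1161, -17766), Rational(1, 2))) = Add(1154, Pow(-16605, Rational(1, 2))) = Add(1154, Mul(9, I, Pow(205, Rational(1, 2))))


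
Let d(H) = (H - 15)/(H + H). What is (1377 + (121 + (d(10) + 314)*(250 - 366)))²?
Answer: 1217800609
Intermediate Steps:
d(H) = (-15 + H)/(2*H) (d(H) = (-15 + H)/((2*H)) = (-15 + H)*(1/(2*H)) = (-15 + H)/(2*H))
(1377 + (121 + (d(10) + 314)*(250 - 366)))² = (1377 + (121 + ((½)*(-15 + 10)/10 + 314)*(250 - 366)))² = (1377 + (121 + ((½)*(⅒)*(-5) + 314)*(-116)))² = (1377 + (121 + (-¼ + 314)*(-116)))² = (1377 + (121 + (1255/4)*(-116)))² = (1377 + (121 - 36395))² = (1377 - 36274)² = (-34897)² = 1217800609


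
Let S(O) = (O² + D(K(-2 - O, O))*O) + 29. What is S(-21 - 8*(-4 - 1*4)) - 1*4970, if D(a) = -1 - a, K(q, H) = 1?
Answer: -3178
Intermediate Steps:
S(O) = 29 + O² - 2*O (S(O) = (O² + (-1 - 1*1)*O) + 29 = (O² + (-1 - 1)*O) + 29 = (O² - 2*O) + 29 = 29 + O² - 2*O)
S(-21 - 8*(-4 - 1*4)) - 1*4970 = (29 + (-21 - 8*(-4 - 1*4))² - 2*(-21 - 8*(-4 - 1*4))) - 1*4970 = (29 + (-21 - 8*(-4 - 4))² - 2*(-21 - 8*(-4 - 4))) - 4970 = (29 + (-21 - 8*(-8))² - 2*(-21 - 8*(-8))) - 4970 = (29 + (-21 - 1*(-64))² - 2*(-21 - 1*(-64))) - 4970 = (29 + (-21 + 64)² - 2*(-21 + 64)) - 4970 = (29 + 43² - 2*43) - 4970 = (29 + 1849 - 86) - 4970 = 1792 - 4970 = -3178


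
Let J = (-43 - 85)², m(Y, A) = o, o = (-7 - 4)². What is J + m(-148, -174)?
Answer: 16505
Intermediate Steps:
o = 121 (o = (-11)² = 121)
m(Y, A) = 121
J = 16384 (J = (-128)² = 16384)
J + m(-148, -174) = 16384 + 121 = 16505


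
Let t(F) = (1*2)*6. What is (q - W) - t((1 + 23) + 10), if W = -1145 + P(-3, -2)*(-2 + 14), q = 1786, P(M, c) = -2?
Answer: 2943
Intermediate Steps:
t(F) = 12 (t(F) = 2*6 = 12)
W = -1169 (W = -1145 - 2*(-2 + 14) = -1145 - 2*12 = -1145 - 24 = -1169)
(q - W) - t((1 + 23) + 10) = (1786 - 1*(-1169)) - 1*12 = (1786 + 1169) - 12 = 2955 - 12 = 2943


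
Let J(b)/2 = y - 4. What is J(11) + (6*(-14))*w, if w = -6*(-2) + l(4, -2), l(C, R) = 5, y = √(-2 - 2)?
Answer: -1436 + 4*I ≈ -1436.0 + 4.0*I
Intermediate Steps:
y = 2*I (y = √(-4) = 2*I ≈ 2.0*I)
J(b) = -8 + 4*I (J(b) = 2*(2*I - 4) = 2*(-4 + 2*I) = -8 + 4*I)
w = 17 (w = -6*(-2) + 5 = 12 + 5 = 17)
J(11) + (6*(-14))*w = (-8 + 4*I) + (6*(-14))*17 = (-8 + 4*I) - 84*17 = (-8 + 4*I) - 1428 = -1436 + 4*I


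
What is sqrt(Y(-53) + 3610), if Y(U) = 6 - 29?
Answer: sqrt(3587) ≈ 59.892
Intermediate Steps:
Y(U) = -23
sqrt(Y(-53) + 3610) = sqrt(-23 + 3610) = sqrt(3587)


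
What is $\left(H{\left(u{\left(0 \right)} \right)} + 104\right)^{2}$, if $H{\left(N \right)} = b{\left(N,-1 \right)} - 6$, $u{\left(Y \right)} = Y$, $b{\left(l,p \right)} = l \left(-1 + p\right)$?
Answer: $9604$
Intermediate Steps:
$H{\left(N \right)} = -6 - 2 N$ ($H{\left(N \right)} = N \left(-1 - 1\right) - 6 = N \left(-2\right) - 6 = - 2 N - 6 = -6 - 2 N$)
$\left(H{\left(u{\left(0 \right)} \right)} + 104\right)^{2} = \left(\left(-6 - 0\right) + 104\right)^{2} = \left(\left(-6 + 0\right) + 104\right)^{2} = \left(-6 + 104\right)^{2} = 98^{2} = 9604$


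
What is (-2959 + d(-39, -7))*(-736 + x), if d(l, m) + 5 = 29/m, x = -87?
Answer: 17099471/7 ≈ 2.4428e+6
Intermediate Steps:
d(l, m) = -5 + 29/m
(-2959 + d(-39, -7))*(-736 + x) = (-2959 + (-5 + 29/(-7)))*(-736 - 87) = (-2959 + (-5 + 29*(-⅐)))*(-823) = (-2959 + (-5 - 29/7))*(-823) = (-2959 - 64/7)*(-823) = -20777/7*(-823) = 17099471/7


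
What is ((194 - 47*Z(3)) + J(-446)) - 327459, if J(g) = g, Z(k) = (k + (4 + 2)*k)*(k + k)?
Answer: -333633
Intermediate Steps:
Z(k) = 14*k**2 (Z(k) = (k + 6*k)*(2*k) = (7*k)*(2*k) = 14*k**2)
((194 - 47*Z(3)) + J(-446)) - 327459 = ((194 - 658*3**2) - 446) - 327459 = ((194 - 658*9) - 446) - 327459 = ((194 - 47*126) - 446) - 327459 = ((194 - 5922) - 446) - 327459 = (-5728 - 446) - 327459 = -6174 - 327459 = -333633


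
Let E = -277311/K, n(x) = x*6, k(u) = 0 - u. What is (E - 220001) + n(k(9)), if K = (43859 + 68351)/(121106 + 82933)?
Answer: -354911051/490 ≈ -7.2431e+5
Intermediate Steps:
k(u) = -u
K = 490/891 (K = 112210/204039 = 112210*(1/204039) = 490/891 ≈ 0.54994)
n(x) = 6*x
E = -247084101/490 (E = -277311/490/891 = -277311*891/490 = -247084101/490 ≈ -5.0425e+5)
(E - 220001) + n(k(9)) = (-247084101/490 - 220001) + 6*(-1*9) = -354884591/490 + 6*(-9) = -354884591/490 - 54 = -354911051/490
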